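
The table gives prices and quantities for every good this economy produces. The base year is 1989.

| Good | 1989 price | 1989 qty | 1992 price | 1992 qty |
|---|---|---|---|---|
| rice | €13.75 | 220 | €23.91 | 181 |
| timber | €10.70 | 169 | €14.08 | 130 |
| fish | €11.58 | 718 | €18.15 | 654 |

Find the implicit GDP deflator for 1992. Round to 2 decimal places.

157.41

Nominal GDP 1992 = 23.91·181 + 14.08·130 + 18.15·654 = 18028.21.
Real GDP 1992 (at 1989 prices) = 13.75·181 + 10.70·130 + 11.58·654 = 11453.07.
Deflator = Nominal/Real × 100 = 18028.21/11453.07 × 100 = 157.409.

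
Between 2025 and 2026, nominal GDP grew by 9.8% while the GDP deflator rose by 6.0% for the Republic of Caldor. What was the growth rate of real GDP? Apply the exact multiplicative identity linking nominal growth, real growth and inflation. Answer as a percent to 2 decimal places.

(1 + g_nom) = (1 + g_real)(1 + π), so g_real = 1.0980 / 1.0600 − 1 = 0.03585.

3.58%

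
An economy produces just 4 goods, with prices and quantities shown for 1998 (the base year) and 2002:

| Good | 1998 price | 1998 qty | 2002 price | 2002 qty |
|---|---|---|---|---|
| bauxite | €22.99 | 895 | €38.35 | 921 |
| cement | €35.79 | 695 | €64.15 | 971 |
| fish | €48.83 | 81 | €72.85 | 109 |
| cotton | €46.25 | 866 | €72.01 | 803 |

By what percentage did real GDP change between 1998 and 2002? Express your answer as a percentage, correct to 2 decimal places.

Real GDP 1998 = Nominal GDP 1998 = 22.99·895 + 35.79·695 + 48.83·81 + 46.25·866 = 89457.83.
Real GDP 2002 (at 1998 prices) = 22.99·921 + 35.79·971 + 48.83·109 + 46.25·803 = 98387.10.
Real growth = 98387.10/89457.83 − 1 = 0.0998.

9.98%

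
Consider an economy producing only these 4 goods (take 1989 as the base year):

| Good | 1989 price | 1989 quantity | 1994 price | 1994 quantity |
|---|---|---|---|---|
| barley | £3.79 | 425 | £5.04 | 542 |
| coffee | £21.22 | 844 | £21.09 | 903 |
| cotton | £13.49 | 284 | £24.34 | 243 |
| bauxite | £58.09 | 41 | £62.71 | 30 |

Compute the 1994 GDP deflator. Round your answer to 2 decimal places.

Nominal GDP 1994 = 5.04·542 + 21.09·903 + 24.34·243 + 62.71·30 = 29571.87.
Real GDP 1994 (at 1989 prices) = 3.79·542 + 21.22·903 + 13.49·243 + 58.09·30 = 26236.61.
Deflator = Nominal/Real × 100 = 29571.87/26236.61 × 100 = 112.712.

112.71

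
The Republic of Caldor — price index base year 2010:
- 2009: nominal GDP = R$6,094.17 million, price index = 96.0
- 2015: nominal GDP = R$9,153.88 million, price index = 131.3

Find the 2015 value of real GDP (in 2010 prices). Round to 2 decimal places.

R$6,971.73 million

Real GDP = Nominal / (price index/100) = 9153.88 / 1.313 = 6971.73.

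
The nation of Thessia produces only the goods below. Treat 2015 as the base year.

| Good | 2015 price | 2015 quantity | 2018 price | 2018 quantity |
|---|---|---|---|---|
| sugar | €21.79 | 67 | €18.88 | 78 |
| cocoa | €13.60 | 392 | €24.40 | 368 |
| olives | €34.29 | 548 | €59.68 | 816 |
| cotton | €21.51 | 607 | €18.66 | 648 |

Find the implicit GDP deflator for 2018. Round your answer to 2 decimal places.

146.52

Nominal GDP 2018 = 18.88·78 + 24.40·368 + 59.68·816 + 18.66·648 = 71242.40.
Real GDP 2018 (at 2015 prices) = 21.79·78 + 13.60·368 + 34.29·816 + 21.51·648 = 48623.54.
Deflator = Nominal/Real × 100 = 71242.40/48623.54 × 100 = 146.518.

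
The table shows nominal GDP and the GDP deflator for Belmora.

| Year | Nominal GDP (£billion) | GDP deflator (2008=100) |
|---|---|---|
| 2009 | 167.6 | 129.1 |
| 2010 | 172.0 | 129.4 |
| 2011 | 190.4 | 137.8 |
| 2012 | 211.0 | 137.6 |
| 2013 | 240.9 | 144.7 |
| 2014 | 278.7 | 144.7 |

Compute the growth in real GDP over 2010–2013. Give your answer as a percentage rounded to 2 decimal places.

25.25%

Real GDP 2010 = 172.0/1.294 = 132.92.
Real GDP 2013 = 240.9/1.447 = 166.48.
Change = 166.48/132.92 − 1 = 0.2525.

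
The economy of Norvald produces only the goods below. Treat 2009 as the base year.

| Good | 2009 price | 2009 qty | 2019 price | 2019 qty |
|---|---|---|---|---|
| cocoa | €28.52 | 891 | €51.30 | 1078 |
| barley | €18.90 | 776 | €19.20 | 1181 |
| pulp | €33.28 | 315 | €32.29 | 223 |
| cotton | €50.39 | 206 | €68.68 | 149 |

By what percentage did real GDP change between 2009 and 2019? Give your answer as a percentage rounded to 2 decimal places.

11.57%

Real GDP 2009 = Nominal GDP 2009 = 28.52·891 + 18.90·776 + 33.28·315 + 50.39·206 = 60941.26.
Real GDP 2019 (at 2009 prices) = 28.52·1078 + 18.90·1181 + 33.28·223 + 50.39·149 = 67995.01.
Real growth = 67995.01/60941.26 − 1 = 0.1157.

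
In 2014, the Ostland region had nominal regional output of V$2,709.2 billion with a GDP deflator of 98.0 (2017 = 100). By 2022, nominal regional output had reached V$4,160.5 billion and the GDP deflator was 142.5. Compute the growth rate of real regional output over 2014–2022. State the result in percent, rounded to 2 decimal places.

Real regional output 2014 = 2709.2 / 0.980 = 2764.49.
Real regional output 2022 = 4160.5 / 1.425 = 2919.65.
Real growth = 2919.65 / 2764.49 − 1 = 0.0561.

5.61%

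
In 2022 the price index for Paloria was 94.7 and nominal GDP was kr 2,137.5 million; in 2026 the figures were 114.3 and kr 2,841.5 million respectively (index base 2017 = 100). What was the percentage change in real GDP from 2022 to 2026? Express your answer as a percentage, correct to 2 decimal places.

Real GDP 2022 = 2137.5 / 0.947 = 2257.13.
Real GDP 2026 = 2841.5 / 1.143 = 2486.00.
Real growth = 2486.00 / 2257.13 − 1 = 0.1014.

10.14%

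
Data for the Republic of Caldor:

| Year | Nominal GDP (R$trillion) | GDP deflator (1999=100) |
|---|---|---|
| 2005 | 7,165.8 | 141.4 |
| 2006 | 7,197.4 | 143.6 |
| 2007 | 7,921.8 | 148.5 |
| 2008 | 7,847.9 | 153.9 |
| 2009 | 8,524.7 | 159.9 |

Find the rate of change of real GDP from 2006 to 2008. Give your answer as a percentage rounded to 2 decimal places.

Real GDP 2006 = 7197.4/1.436 = 5012.12.
Real GDP 2008 = 7847.9/1.539 = 5099.35.
Change = 5099.35/5012.12 − 1 = 0.0174.

1.74%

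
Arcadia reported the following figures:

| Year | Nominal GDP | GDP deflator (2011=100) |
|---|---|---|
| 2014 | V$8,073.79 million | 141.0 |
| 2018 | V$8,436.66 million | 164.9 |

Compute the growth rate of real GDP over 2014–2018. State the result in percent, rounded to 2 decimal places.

Real GDP 2014 = 8073.79 / 1.410 = 5726.09.
Real GDP 2018 = 8436.66 / 1.649 = 5116.23.
Real growth = 5116.23 / 5726.09 − 1 = -0.1065.

-10.65%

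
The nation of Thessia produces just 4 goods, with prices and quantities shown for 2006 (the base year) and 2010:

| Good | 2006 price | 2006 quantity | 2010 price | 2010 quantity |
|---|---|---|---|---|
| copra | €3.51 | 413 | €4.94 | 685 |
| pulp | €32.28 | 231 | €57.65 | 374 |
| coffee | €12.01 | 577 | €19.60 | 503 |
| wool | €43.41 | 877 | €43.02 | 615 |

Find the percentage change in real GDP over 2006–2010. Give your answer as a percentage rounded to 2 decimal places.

-12.41%

Real GDP 2006 = Nominal GDP 2006 = 3.51·413 + 32.28·231 + 12.01·577 + 43.41·877 = 53906.65.
Real GDP 2010 (at 2006 prices) = 3.51·685 + 32.28·374 + 12.01·503 + 43.41·615 = 47215.25.
Real growth = 47215.25/53906.65 − 1 = -0.1241.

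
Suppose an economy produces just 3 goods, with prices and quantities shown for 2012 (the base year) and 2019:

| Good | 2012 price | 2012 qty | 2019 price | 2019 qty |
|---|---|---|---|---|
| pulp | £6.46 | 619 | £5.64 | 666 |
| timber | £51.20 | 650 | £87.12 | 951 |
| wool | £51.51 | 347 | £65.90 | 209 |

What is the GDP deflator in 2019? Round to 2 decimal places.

Nominal GDP 2019 = 5.64·666 + 87.12·951 + 65.90·209 = 100380.46.
Real GDP 2019 (at 2012 prices) = 6.46·666 + 51.20·951 + 51.51·209 = 63759.15.
Deflator = Nominal/Real × 100 = 100380.46/63759.15 × 100 = 157.437.

157.44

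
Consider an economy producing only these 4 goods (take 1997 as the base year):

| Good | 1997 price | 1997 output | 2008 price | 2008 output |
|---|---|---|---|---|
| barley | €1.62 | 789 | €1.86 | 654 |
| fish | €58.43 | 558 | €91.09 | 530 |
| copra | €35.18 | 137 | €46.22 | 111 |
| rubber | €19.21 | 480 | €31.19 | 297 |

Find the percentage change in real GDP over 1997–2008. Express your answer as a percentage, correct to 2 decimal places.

Real GDP 1997 = Nominal GDP 1997 = 1.62·789 + 58.43·558 + 35.18·137 + 19.21·480 = 47922.58.
Real GDP 2008 (at 1997 prices) = 1.62·654 + 58.43·530 + 35.18·111 + 19.21·297 = 41637.73.
Real growth = 41637.73/47922.58 − 1 = -0.1311.

-13.11%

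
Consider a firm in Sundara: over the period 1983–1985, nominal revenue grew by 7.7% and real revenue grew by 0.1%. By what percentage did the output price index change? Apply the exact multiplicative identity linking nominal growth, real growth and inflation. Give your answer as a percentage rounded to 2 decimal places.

7.59%

(1 + g_nom) = (1 + g_real)(1 + π), so π = 1.0770 / 1.0010 − 1 = 0.07592.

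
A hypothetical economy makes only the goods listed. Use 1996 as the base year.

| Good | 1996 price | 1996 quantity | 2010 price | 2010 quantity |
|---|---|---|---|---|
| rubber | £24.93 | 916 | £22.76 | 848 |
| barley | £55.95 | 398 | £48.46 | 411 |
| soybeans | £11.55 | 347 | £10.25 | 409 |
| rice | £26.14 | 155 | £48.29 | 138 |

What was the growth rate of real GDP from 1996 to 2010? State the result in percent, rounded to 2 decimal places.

Real GDP 1996 = Nominal GDP 1996 = 24.93·916 + 55.95·398 + 11.55·347 + 26.14·155 = 53163.53.
Real GDP 2010 (at 1996 prices) = 24.93·848 + 55.95·411 + 11.55·409 + 26.14·138 = 52467.36.
Real growth = 52467.36/53163.53 − 1 = -0.0131.

-1.31%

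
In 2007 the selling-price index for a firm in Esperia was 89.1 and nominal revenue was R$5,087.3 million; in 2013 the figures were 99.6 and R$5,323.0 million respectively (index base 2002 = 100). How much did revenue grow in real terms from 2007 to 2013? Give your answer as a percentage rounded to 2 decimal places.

-6.40%

Deflate each year: 2007 → 5087.3/0.891 = 5709.65; 2013 → 5323.0/0.996 = 5344.38.
So real revenue changed by 5344.38/5709.65 − 1 = -0.0640, i.e. -6.40%.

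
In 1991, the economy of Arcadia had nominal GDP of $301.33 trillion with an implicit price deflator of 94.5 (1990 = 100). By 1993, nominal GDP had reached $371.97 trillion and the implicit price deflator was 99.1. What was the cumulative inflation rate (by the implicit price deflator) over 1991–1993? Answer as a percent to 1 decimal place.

4.9%

Price-level change = 99.1 / 94.5 − 1 = 0.0487.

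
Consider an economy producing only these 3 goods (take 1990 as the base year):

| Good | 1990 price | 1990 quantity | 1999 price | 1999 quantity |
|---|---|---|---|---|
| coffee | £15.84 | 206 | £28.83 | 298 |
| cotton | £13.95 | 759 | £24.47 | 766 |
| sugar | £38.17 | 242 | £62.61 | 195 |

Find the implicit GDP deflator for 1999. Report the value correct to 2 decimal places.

Nominal GDP 1999 = 28.83·298 + 24.47·766 + 62.61·195 = 39544.31.
Real GDP 1999 (at 1990 prices) = 15.84·298 + 13.95·766 + 38.17·195 = 22849.17.
Deflator = Nominal/Real × 100 = 39544.31/22849.17 × 100 = 173.067.

173.07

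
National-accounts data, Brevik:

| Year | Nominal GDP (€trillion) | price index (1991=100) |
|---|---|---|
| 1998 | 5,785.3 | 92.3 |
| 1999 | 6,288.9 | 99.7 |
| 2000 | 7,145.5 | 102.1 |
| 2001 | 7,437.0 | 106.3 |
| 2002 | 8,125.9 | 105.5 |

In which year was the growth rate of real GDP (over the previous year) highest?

1999: real = 6288.9/0.997 = 6307.82; growth vs 1998 (6267.93) = 0.64%.
2000: real = 7145.5/1.021 = 6998.53; growth vs 1999 (6307.82) = 10.95%.
2001: real = 7437.0/1.063 = 6996.24; growth vs 2000 (6998.53) = -0.03%.
2002: real = 8125.9/1.055 = 7702.27; growth vs 2001 (6996.24) = 10.09%.

2000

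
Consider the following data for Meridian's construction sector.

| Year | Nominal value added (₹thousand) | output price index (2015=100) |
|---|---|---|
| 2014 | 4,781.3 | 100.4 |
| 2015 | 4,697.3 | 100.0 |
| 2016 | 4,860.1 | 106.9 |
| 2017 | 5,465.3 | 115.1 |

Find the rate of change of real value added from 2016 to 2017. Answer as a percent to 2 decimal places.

4.44%

Real value added 2016 = 4860.1/1.069 = 4546.40.
Real value added 2017 = 5465.3/1.151 = 4748.31.
Change = 4748.31/4546.40 − 1 = 0.0444.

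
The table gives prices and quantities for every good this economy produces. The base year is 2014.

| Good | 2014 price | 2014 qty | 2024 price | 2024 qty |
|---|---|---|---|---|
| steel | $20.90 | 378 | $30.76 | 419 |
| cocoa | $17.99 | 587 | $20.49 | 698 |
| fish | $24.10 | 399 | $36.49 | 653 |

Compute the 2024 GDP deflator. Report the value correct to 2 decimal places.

137.70

Nominal GDP 2024 = 30.76·419 + 20.49·698 + 36.49·653 = 51018.43.
Real GDP 2024 (at 2014 prices) = 20.90·419 + 17.99·698 + 24.10·653 = 37051.42.
Deflator = Nominal/Real × 100 = 51018.43/37051.42 × 100 = 137.696.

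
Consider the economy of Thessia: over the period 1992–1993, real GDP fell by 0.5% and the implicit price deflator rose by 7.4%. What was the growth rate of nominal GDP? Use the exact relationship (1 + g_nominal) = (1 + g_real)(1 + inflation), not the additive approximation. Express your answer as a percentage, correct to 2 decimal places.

6.86%

(1 + g_nom) = (1 + g_real)(1 + π) = 0.9950 × 1.0740 = 1.06863.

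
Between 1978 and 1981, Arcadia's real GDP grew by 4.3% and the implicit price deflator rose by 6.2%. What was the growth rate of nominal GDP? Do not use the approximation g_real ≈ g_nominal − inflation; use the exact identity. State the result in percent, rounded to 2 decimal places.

10.77%

(1 + g_nom) = (1 + g_real)(1 + π) = 1.0430 × 1.0620 = 1.10767.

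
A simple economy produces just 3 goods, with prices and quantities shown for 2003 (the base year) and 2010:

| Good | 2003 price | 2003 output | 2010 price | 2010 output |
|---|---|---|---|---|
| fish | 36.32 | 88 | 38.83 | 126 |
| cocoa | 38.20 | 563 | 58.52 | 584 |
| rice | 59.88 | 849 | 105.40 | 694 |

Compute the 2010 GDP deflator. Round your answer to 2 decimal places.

163.96

Nominal GDP 2010 = 38.83·126 + 58.52·584 + 105.40·694 = 112215.86.
Real GDP 2010 (at 2003 prices) = 36.32·126 + 38.20·584 + 59.88·694 = 68441.84.
Deflator = Nominal/Real × 100 = 112215.86/68441.84 × 100 = 163.958.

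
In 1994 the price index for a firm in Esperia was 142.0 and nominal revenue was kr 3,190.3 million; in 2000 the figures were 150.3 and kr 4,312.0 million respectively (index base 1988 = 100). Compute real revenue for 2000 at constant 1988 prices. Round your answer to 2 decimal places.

Real revenue = Nominal / (price index/100) = 4312.0 / 1.503 = 2868.93.

kr 2,868.93 million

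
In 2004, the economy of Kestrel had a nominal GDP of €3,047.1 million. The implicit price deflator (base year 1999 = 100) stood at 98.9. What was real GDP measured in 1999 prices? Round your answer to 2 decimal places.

€3,080.99 million

Real GDP = Nominal / (implicit price deflator/100) = 3047.1 / 0.989 = 3080.99.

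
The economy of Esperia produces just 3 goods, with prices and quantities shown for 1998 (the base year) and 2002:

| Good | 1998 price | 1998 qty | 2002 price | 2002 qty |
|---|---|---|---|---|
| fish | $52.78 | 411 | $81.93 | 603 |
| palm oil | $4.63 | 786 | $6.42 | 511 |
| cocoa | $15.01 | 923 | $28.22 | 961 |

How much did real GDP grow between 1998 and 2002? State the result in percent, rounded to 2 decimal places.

24.07%

Real GDP 1998 = Nominal GDP 1998 = 52.78·411 + 4.63·786 + 15.01·923 = 39185.99.
Real GDP 2002 (at 1998 prices) = 52.78·603 + 4.63·511 + 15.01·961 = 48616.88.
Real growth = 48616.88/39185.99 − 1 = 0.2407.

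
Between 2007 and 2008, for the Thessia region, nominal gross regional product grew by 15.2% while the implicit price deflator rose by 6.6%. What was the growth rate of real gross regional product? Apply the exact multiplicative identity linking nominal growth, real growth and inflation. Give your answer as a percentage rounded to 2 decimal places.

(1 + g_nom) = (1 + g_real)(1 + π), so g_real = 1.1520 / 1.0660 − 1 = 0.08068.

8.07%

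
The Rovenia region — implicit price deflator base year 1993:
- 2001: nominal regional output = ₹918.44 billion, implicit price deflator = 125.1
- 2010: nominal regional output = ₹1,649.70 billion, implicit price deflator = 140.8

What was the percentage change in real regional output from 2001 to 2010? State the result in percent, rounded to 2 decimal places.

Deflate each year: 2001 → 918.44/1.251 = 734.16; 2010 → 1649.70/1.408 = 1171.66.
So real regional output changed by 1171.66/734.16 − 1 = 0.5959, i.e. 59.59%.

59.59%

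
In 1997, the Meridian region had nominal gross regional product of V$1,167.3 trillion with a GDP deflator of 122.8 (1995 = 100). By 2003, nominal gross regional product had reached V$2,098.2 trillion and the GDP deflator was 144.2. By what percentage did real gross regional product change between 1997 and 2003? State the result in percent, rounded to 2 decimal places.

Deflate each year: 1997 → 1167.3/1.228 = 950.57; 2003 → 2098.2/1.442 = 1455.06.
So real gross regional product changed by 1455.06/950.57 − 1 = 0.5307, i.e. 53.07%.

53.07%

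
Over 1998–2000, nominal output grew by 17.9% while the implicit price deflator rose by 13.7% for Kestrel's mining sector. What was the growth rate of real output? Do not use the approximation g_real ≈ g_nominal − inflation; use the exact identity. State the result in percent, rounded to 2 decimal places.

(1 + g_nom) = (1 + g_real)(1 + π), so g_real = 1.1790 / 1.1370 − 1 = 0.03694.

3.69%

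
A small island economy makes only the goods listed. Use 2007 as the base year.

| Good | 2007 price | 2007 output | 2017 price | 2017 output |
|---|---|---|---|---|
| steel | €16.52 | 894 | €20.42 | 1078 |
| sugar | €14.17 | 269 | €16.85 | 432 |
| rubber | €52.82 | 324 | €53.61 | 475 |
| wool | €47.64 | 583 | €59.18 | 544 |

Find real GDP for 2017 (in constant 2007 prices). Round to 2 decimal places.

€74935.66

Real GDP 2017 = Σ (p_2007 × q_2017) = 16.52·1078 + 14.17·432 + 52.82·475 + 47.64·544 = 74935.66.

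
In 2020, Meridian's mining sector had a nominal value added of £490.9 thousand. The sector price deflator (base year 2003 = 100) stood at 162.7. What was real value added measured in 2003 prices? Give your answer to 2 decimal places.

£301.72 thousand

Real value added = Nominal / (sector price deflator/100) = 490.9 / 1.627 = 301.72.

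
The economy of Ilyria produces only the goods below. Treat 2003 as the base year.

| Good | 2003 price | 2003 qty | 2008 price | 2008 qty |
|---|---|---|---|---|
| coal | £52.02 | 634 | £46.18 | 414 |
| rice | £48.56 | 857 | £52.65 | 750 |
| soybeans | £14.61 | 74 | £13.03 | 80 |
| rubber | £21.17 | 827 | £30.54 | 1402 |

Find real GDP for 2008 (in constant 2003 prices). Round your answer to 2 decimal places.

£88805.42

Real GDP 2008 = Σ (p_2003 × q_2008) = 52.02·414 + 48.56·750 + 14.61·80 + 21.17·1402 = 88805.42.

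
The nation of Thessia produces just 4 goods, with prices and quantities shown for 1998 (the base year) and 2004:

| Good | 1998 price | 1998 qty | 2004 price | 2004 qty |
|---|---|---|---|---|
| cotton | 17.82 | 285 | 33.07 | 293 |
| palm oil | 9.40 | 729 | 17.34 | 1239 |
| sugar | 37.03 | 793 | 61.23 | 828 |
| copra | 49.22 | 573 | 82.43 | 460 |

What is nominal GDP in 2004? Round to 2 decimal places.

Nominal GDP 2004 = Σ (p_2004 × q_2004) = 33.07·293 + 17.34·1239 + 61.23·828 + 82.43·460 = 119790.01.

119790.01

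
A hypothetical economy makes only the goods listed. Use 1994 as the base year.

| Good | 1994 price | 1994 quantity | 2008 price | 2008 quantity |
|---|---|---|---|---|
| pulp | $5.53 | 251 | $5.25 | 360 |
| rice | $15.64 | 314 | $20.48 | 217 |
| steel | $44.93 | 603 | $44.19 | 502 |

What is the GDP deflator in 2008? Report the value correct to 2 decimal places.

102.07

Nominal GDP 2008 = 5.25·360 + 20.48·217 + 44.19·502 = 28517.54.
Real GDP 2008 (at 1994 prices) = 5.53·360 + 15.64·217 + 44.93·502 = 27939.54.
Deflator = Nominal/Real × 100 = 28517.54/27939.54 × 100 = 102.069.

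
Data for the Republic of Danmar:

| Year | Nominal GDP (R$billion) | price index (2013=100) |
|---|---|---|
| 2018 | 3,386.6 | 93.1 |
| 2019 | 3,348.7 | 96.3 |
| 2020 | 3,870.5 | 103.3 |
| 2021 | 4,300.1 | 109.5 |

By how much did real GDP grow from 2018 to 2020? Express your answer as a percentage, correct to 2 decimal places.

Real GDP 2018 = 3386.6/0.931 = 3637.59.
Real GDP 2020 = 3870.5/1.033 = 3746.85.
Change = 3746.85/3637.59 − 1 = 0.0300.

3.00%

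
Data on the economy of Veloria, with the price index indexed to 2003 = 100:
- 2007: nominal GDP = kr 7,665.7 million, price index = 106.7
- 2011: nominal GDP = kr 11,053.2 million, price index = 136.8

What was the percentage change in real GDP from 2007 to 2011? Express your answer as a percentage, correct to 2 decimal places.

Deflate each year: 2007 → 7665.7/1.067 = 7184.35; 2011 → 11053.2/1.368 = 8079.82.
So real GDP changed by 8079.82/7184.35 − 1 = 0.1246, i.e. 12.46%.

12.46%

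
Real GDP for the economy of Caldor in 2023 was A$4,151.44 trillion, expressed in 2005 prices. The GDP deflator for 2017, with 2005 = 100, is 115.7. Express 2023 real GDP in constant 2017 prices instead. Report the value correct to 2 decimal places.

Real GDP in 2017 prices = Real GDP in 2005 prices × (P_2017/P_2005) = 4151.44 × 1.157 = 4803.22.

A$4,803.22 trillion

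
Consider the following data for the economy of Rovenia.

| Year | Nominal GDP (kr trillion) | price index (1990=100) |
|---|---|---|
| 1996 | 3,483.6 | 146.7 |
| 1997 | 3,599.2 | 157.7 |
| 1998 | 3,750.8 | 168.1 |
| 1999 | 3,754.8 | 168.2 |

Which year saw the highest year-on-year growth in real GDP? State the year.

1997: real = 3599.2/1.577 = 2282.31; growth vs 1996 (2374.64) = -3.89%.
1998: real = 3750.8/1.681 = 2231.29; growth vs 1997 (2282.31) = -2.24%.
1999: real = 3754.8/1.682 = 2232.34; growth vs 1998 (2231.29) = 0.05%.

1999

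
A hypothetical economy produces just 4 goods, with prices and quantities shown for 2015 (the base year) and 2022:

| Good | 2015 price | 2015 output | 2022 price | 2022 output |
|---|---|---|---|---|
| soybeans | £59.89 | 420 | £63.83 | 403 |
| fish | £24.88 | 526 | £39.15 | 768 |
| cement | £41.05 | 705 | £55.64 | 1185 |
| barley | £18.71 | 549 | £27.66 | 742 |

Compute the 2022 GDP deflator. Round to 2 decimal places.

Nominal GDP 2022 = 63.83·403 + 39.15·768 + 55.64·1185 + 27.66·742 = 142247.81.
Real GDP 2022 (at 2015 prices) = 59.89·403 + 24.88·768 + 41.05·1185 + 18.71·742 = 105770.58.
Deflator = Nominal/Real × 100 = 142247.81/105770.58 × 100 = 134.487.

134.49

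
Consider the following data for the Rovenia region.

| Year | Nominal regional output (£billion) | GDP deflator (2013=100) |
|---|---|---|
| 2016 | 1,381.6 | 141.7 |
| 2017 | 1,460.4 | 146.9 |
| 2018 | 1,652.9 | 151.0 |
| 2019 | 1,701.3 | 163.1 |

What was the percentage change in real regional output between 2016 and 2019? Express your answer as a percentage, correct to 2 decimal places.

Real regional output 2016 = 1381.6/1.417 = 975.02.
Real regional output 2019 = 1701.3/1.631 = 1043.10.
Change = 1043.10/975.02 − 1 = 0.0698.

6.98%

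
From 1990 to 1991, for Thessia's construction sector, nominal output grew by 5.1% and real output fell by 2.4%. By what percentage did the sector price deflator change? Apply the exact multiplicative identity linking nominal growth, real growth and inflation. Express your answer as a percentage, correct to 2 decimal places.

(1 + g_nom) = (1 + g_real)(1 + π), so π = 1.0510 / 0.9760 − 1 = 0.07684.

7.68%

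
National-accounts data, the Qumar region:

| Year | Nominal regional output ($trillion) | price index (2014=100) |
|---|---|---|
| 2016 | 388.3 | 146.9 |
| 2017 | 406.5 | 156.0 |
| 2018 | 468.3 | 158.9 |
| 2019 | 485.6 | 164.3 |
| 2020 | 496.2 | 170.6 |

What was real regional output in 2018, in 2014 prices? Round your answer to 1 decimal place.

Real regional output 2018 = 468.3 / 1.589 = 294.71.

$294.7 trillion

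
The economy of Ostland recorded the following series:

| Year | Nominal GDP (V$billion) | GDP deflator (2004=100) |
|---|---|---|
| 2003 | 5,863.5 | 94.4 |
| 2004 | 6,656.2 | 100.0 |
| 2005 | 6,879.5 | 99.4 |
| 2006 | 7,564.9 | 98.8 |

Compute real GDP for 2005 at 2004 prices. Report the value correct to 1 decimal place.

Real GDP 2005 = 6879.5 / 0.994 = 6921.03.

V$6,921.0 billion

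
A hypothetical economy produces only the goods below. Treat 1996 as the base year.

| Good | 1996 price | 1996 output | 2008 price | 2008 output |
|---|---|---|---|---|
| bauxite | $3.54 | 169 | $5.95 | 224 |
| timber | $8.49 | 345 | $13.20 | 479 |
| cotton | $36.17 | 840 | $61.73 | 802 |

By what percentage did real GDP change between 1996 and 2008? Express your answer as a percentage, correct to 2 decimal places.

-0.12%

Real GDP 1996 = Nominal GDP 1996 = 3.54·169 + 8.49·345 + 36.17·840 = 33910.11.
Real GDP 2008 (at 1996 prices) = 3.54·224 + 8.49·479 + 36.17·802 = 33868.01.
Real growth = 33868.01/33910.11 − 1 = -0.0012.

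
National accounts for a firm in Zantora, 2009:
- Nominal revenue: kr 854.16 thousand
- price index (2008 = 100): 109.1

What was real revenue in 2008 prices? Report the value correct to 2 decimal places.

kr 782.91 thousand

Real revenue = Nominal / (price index/100) = 854.16 / 1.091 = 782.91.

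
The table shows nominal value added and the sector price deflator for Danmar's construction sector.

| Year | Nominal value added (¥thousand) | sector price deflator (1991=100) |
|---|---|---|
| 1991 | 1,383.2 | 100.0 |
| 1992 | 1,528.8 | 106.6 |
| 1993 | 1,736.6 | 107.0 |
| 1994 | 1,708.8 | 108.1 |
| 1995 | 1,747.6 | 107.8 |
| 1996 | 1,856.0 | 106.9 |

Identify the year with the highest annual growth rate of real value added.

1992: real = 1528.8/1.066 = 1434.15; growth vs 1991 (1383.20) = 3.68%.
1993: real = 1736.6/1.070 = 1622.99; growth vs 1992 (1434.15) = 13.17%.
1994: real = 1708.8/1.081 = 1580.76; growth vs 1993 (1622.99) = -2.60%.
1995: real = 1747.6/1.078 = 1621.15; growth vs 1994 (1580.76) = 2.56%.
1996: real = 1856.0/1.069 = 1736.20; growth vs 1995 (1621.15) = 7.10%.

1993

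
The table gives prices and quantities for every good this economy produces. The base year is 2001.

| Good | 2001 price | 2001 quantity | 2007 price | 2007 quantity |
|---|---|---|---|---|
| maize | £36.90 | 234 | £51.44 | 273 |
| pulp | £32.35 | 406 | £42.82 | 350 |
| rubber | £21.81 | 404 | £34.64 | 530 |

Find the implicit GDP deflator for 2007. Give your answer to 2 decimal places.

143.80

Nominal GDP 2007 = 51.44·273 + 42.82·350 + 34.64·530 = 47389.32.
Real GDP 2007 (at 2001 prices) = 36.90·273 + 32.35·350 + 21.81·530 = 32955.50.
Deflator = Nominal/Real × 100 = 47389.32/32955.50 × 100 = 143.798.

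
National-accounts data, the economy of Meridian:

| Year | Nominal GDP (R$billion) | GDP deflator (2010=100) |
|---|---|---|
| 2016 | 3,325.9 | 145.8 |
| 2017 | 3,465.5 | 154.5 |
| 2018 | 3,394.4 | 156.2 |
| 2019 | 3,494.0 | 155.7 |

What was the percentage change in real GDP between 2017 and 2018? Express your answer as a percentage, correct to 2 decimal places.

Real GDP 2017 = 3465.5/1.545 = 2243.04.
Real GDP 2018 = 3394.4/1.562 = 2173.11.
Change = 2173.11/2243.04 − 1 = -0.0312.

-3.12%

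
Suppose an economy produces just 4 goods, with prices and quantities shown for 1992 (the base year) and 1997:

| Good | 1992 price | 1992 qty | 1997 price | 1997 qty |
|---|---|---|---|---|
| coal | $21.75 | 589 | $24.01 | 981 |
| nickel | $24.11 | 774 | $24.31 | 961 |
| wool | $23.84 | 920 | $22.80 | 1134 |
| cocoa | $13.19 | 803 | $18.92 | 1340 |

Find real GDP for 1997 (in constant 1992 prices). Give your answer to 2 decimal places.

Real GDP 1997 = Σ (p_1992 × q_1997) = 21.75·981 + 24.11·961 + 23.84·1134 + 13.19·1340 = 89215.62.

$89215.62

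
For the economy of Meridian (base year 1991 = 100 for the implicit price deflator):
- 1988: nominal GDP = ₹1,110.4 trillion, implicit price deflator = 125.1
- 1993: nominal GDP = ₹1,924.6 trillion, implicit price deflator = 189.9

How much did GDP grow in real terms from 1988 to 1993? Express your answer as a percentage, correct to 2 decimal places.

Real GDP 1988 = 1110.4 / 1.251 = 887.61.
Real GDP 1993 = 1924.6 / 1.899 = 1013.48.
Real growth = 1013.48 / 887.61 − 1 = 0.1418.

14.18%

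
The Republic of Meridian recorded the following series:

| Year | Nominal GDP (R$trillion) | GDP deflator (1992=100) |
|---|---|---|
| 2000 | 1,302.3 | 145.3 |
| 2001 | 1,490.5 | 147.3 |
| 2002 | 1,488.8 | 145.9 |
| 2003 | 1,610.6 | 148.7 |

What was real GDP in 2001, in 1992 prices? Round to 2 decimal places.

R$1,011.88 trillion

Real GDP 2001 = 1490.5 / 1.473 = 1011.88.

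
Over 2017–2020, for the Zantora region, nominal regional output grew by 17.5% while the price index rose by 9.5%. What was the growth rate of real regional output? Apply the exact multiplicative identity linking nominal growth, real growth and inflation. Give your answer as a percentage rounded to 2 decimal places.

7.31%

(1 + g_nom) = (1 + g_real)(1 + π), so g_real = 1.1750 / 1.0950 − 1 = 0.07306.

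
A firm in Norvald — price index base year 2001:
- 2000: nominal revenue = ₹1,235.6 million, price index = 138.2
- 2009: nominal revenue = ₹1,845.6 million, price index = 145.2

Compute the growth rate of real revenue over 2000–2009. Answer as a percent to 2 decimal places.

42.17%

Real revenue 2000 = 1235.6 / 1.382 = 894.07.
Real revenue 2009 = 1845.6 / 1.452 = 1271.07.
Real growth = 1271.07 / 894.07 − 1 = 0.4217.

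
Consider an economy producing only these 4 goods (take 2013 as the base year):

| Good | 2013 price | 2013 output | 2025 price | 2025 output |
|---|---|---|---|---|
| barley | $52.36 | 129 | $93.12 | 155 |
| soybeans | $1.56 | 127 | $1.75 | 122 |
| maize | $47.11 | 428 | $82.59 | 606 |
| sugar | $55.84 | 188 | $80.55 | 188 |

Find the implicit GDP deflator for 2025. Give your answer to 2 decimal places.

168.61

Nominal GDP 2025 = 93.12·155 + 1.75·122 + 82.59·606 + 80.55·188 = 79840.04.
Real GDP 2025 (at 2013 prices) = 52.36·155 + 1.56·122 + 47.11·606 + 55.84·188 = 47352.70.
Deflator = Nominal/Real × 100 = 79840.04/47352.70 × 100 = 168.607.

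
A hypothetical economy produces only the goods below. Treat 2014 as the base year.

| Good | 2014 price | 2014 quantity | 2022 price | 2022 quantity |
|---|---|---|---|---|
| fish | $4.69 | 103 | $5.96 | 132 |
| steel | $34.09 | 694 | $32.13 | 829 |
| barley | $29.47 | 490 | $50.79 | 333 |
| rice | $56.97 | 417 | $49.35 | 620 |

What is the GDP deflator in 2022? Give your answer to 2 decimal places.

Nominal GDP 2022 = 5.96·132 + 32.13·829 + 50.79·333 + 49.35·620 = 74932.56.
Real GDP 2022 (at 2014 prices) = 4.69·132 + 34.09·829 + 29.47·333 + 56.97·620 = 74014.60.
Deflator = Nominal/Real × 100 = 74932.56/74014.60 × 100 = 101.240.

101.24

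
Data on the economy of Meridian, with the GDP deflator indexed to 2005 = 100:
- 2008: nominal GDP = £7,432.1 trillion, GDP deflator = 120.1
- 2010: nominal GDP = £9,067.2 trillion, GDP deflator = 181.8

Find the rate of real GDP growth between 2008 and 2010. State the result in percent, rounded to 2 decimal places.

-19.40%

Real GDP 2008 = 7432.1 / 1.201 = 6188.26.
Real GDP 2010 = 9067.2 / 1.818 = 4987.46.
Real growth = 4987.46 / 6188.26 − 1 = -0.1940.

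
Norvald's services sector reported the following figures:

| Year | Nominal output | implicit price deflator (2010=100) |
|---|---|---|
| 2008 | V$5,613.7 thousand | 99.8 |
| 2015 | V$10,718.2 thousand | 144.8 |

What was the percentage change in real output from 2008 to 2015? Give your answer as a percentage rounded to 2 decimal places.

Real output 2008 = 5613.7 / 0.998 = 5624.95.
Real output 2015 = 10718.2 / 1.448 = 7402.07.
Real growth = 7402.07 / 5624.95 − 1 = 0.3159.

31.59%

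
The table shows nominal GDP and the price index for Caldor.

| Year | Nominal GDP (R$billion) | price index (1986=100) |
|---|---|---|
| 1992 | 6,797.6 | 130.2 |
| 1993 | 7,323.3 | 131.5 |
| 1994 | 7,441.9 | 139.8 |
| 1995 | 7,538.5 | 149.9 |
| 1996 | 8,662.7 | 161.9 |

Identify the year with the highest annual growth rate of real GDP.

1993

1993: real = 7323.3/1.315 = 5569.05; growth vs 1992 (5220.89) = 6.67%.
1994: real = 7441.9/1.398 = 5323.25; growth vs 1993 (5569.05) = -4.41%.
1995: real = 7538.5/1.499 = 5029.02; growth vs 1994 (5323.25) = -5.53%.
1996: real = 8662.7/1.619 = 5350.65; growth vs 1995 (5029.02) = 6.40%.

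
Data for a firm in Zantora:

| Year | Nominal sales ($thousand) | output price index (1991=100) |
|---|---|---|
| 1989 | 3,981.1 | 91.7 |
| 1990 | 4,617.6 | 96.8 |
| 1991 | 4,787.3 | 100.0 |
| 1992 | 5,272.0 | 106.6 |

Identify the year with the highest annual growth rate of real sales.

1990: real = 4617.6/0.968 = 4770.25; growth vs 1989 (4341.44) = 9.88%.
1991: real = 4787.3/1.000 = 4787.30; growth vs 1990 (4770.25) = 0.36%.
1992: real = 5272.0/1.066 = 4945.59; growth vs 1991 (4787.30) = 3.31%.

1990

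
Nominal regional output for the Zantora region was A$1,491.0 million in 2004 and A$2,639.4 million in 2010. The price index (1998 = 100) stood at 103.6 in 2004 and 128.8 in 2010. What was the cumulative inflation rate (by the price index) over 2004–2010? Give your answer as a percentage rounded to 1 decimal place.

24.3%

Price-level change = 128.8 / 103.6 − 1 = 0.2432.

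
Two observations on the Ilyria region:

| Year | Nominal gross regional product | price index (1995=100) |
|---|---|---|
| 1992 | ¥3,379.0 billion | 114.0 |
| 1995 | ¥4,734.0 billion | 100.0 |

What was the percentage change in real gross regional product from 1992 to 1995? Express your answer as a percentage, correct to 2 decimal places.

59.71%

Deflate each year: 1992 → 3379.0/1.140 = 2964.04; 1995 → 4734.0/1.000 = 4734.00.
So real gross regional product changed by 4734.00/2964.04 − 1 = 0.5971, i.e. 59.71%.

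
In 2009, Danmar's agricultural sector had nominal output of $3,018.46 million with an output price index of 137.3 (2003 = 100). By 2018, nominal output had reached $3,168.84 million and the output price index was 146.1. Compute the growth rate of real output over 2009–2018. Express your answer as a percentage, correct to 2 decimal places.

-1.34%

Real output 2009 = 3018.46 / 1.373 = 2198.44.
Real output 2018 = 3168.84 / 1.461 = 2168.95.
Real growth = 2168.95 / 2198.44 − 1 = -0.0134.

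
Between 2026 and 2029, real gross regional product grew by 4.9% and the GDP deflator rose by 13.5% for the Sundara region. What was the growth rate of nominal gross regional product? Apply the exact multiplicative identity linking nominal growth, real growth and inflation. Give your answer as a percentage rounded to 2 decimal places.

(1 + g_nom) = (1 + g_real)(1 + π) = 1.0490 × 1.1350 = 1.19062.

19.06%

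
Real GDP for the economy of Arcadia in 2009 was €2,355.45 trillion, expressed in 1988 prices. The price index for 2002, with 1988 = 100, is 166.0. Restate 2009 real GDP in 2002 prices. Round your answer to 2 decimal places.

€3,910.05 trillion

Real GDP in 2002 prices = Real GDP in 1988 prices × (P_2002/P_1988) = 2355.45 × 1.660 = 3910.05.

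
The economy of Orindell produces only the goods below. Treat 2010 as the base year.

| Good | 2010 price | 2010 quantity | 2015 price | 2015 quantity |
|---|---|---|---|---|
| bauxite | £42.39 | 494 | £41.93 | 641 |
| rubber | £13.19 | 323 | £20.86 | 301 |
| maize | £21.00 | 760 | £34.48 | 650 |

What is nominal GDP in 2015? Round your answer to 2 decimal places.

Nominal GDP 2015 = Σ (p_2015 × q_2015) = 41.93·641 + 20.86·301 + 34.48·650 = 55567.99.

£55567.99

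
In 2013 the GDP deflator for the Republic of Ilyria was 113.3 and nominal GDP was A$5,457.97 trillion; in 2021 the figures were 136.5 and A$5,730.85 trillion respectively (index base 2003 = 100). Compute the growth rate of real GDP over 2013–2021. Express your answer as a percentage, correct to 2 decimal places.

Deflate each year: 2013 → 5457.97/1.133 = 4817.27; 2021 → 5730.85/1.365 = 4198.42.
So real GDP changed by 4198.42/4817.27 − 1 = -0.1285, i.e. -12.85%.

-12.85%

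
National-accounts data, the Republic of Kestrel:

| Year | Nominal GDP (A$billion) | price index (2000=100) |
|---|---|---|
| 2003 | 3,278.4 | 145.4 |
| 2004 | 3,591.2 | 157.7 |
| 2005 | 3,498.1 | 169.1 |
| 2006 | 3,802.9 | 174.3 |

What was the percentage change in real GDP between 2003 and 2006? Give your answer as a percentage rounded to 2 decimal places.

Real GDP 2003 = 3278.4/1.454 = 2254.75.
Real GDP 2006 = 3802.9/1.743 = 2181.81.
Change = 2181.81/2254.75 − 1 = -0.0323.

-3.23%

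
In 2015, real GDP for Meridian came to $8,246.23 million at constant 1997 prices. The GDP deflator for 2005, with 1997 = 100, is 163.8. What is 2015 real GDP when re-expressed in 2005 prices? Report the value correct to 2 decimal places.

$13,507.32 million

Real GDP in 2005 prices = Real GDP in 1997 prices × (P_2005/P_1997) = 8246.23 × 1.638 = 13507.32.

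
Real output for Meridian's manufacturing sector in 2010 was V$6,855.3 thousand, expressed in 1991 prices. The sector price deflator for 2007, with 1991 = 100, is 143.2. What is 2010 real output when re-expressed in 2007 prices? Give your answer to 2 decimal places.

V$9,816.79 thousand

Real output in 2007 prices = Real output in 1991 prices × (P_2007/P_1991) = 6855.3 × 1.432 = 9816.79.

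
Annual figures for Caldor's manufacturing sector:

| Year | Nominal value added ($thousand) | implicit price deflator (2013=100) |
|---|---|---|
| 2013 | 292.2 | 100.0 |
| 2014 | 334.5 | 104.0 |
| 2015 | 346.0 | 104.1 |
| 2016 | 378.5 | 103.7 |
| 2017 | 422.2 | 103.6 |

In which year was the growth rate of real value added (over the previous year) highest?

2017

2014: real = 334.5/1.040 = 321.63; growth vs 2013 (292.20) = 10.07%.
2015: real = 346.0/1.041 = 332.37; growth vs 2014 (321.63) = 3.34%.
2016: real = 378.5/1.037 = 365.00; growth vs 2015 (332.37) = 9.82%.
2017: real = 422.2/1.036 = 407.53; growth vs 2016 (365.00) = 11.65%.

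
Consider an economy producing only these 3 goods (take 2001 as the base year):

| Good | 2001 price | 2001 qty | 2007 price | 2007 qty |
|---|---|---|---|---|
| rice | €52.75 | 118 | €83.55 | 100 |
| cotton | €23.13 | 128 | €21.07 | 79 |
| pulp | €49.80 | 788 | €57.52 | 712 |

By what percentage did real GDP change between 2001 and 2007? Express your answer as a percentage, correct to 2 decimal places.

-12.12%

Real GDP 2001 = Nominal GDP 2001 = 52.75·118 + 23.13·128 + 49.80·788 = 48427.54.
Real GDP 2007 (at 2001 prices) = 52.75·100 + 23.13·79 + 49.80·712 = 42559.87.
Real growth = 42559.87/48427.54 − 1 = -0.1212.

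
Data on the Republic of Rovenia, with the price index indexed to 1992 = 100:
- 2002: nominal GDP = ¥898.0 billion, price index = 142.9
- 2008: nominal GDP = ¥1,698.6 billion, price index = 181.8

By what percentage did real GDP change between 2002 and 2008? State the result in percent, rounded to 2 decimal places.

Deflate each year: 2002 → 898.0/1.429 = 628.41; 2008 → 1698.6/1.818 = 934.32.
So real GDP changed by 934.32/628.41 − 1 = 0.4868, i.e. 48.68%.

48.68%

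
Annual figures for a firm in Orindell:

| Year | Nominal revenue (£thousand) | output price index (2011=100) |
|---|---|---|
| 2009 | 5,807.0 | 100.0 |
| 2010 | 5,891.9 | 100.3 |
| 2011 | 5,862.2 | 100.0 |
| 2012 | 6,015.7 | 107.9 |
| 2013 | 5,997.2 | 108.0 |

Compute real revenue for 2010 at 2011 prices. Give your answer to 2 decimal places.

£5,874.28 thousand

Real revenue 2010 = 5891.9 / 1.003 = 5874.28.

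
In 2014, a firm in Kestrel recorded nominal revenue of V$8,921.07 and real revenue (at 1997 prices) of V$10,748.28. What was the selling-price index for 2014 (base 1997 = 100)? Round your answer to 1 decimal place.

83.0

selling-price index = (Nominal / Real) × 100 = 8921.07 / 10748.28 × 100 = 83.00.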